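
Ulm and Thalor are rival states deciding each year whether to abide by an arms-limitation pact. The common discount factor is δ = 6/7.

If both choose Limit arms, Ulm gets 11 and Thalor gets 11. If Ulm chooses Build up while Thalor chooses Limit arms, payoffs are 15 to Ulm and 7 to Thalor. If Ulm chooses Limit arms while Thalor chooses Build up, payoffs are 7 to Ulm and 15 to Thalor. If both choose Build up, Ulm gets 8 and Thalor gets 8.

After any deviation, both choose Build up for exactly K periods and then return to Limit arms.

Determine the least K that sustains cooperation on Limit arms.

Need Σ_{k=1}^{K} δ^k ≥ (15−11)/(11−8) = 1.3333 at δ = 6/7.
At K = 1 the sum is 0.8571 < 1.3333; at K = 2 it is 1.5918 ≥ 1.3333.
So the minimum punishment length is K = 2.

2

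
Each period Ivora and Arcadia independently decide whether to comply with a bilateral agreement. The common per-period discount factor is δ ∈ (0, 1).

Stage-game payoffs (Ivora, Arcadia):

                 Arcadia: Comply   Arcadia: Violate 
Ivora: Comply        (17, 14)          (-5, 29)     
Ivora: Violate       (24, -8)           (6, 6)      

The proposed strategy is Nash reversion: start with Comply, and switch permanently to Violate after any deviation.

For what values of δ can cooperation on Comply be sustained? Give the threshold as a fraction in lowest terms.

15/23

Ivora's threshold: (24−17)/(24−6) = 7/18.
Arcadia's threshold: (29−14)/(29−6) = 15/23.
7/18 < 15/23, so Arcadia binds and δ* = 15/23.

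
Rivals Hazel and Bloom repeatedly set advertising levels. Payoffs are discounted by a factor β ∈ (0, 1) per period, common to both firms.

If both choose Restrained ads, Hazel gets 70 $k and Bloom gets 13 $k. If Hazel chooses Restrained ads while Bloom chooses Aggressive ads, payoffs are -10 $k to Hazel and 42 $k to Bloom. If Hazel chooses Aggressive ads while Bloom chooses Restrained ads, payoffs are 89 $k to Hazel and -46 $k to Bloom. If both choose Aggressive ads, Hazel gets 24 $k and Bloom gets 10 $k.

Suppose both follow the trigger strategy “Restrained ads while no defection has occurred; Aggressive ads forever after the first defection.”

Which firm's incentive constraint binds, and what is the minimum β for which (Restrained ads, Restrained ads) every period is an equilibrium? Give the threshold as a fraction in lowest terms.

Hazel: cooperation gives 70 each period; deviation gives 89 once then 24 forever.
  70/(1−β) ≥ 89 + 24β/(1−β) ⇒ β ≥ 19/65.
Bloom: cooperation gives 13 each period; deviation gives 42 once then 10 forever.
  β ≥ 29/32.
Both must hold, so the binding constraint is Bloom's: β ≥ 29/32.

Bloom; β ≥ 29/32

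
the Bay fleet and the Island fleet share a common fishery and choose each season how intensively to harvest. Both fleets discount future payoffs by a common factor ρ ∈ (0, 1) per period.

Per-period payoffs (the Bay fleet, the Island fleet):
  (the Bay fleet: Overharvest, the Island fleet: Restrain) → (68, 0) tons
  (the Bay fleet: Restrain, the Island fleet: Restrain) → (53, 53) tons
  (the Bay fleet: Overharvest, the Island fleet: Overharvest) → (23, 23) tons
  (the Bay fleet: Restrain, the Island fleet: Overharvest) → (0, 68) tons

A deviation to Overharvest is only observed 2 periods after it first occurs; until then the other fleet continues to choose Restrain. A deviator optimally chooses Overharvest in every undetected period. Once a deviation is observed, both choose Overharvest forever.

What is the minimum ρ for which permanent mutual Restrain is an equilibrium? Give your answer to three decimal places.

0.577

Deviating for the 2 undetected periods gains 68−53 = 15 per period over cooperation, then loses 53−23 = 30 per period forever once punishment starts.
Gain: 15(1 + ρ + … + ρ^1); loss: 30·ρ^2/(1−ρ).
No profitable deviation ⇔ 15(1−ρ^2) ≤ 30·ρ^2, i.e. ρ^2 ≥ 15/(15+30) = 1/3.
Hence ρ ≥ (1/3)^(1/2) ≈ 0.577.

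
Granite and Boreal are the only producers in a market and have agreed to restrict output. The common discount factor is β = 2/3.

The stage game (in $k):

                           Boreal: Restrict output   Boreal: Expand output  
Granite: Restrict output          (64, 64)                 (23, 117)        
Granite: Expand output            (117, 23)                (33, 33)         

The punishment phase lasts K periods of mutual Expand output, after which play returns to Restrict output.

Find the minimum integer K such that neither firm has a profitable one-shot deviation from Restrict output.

Need Σ_{k=1}^{K} β^k ≥ (117−64)/(64−33) = 1.7097 at β = 2/3.
At K = 4 the sum is 1.6049 < 1.7097; at K = 5 it is 1.7366 ≥ 1.7097.
So the minimum punishment length is K = 5.

5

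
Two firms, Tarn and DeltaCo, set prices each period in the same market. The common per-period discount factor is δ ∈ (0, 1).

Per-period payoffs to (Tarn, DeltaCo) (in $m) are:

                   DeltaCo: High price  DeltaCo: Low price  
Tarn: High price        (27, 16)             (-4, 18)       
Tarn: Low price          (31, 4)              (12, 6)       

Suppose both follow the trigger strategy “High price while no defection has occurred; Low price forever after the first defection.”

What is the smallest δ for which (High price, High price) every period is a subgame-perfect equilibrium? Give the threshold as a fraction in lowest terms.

4/19

For Tarn: deviation gain 31−27 = 4, per-period punishment loss 27−12 = 15. IC gives δ ≥ 4/19.
For DeltaCo: gain 2, loss 10 per period, so δ ≥ 2/12 = 1/6.
The tighter constraint is Tarn's, so cooperation needs δ ≥ 4/19.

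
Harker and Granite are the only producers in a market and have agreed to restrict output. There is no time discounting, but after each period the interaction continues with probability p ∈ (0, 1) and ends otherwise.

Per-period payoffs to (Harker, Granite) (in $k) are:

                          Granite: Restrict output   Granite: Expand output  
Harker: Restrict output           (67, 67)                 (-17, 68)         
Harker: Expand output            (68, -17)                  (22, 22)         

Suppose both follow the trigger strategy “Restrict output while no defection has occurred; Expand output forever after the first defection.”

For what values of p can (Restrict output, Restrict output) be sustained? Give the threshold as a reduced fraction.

Expected cooperation value is 67 + p·67 + p²·67 + … = 67/(1−p); deviation gives 68 + p·22/(1−p).
67 ≥ 68(1−p) + 22p ⇒ 46p ≥ 1 ⇒ p ≥ 1/46.

1/46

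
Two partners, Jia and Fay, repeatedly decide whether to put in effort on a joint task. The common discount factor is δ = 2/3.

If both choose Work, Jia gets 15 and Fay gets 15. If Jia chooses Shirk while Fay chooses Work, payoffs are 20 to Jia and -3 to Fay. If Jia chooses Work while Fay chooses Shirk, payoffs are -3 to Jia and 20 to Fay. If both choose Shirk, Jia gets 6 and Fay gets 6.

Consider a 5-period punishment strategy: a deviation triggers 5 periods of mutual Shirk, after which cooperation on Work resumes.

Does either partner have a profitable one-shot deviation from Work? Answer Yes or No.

Comparing payoff streams over the 6 periods until play realigns: cooperate → 15(1+δ+…+δ^5); deviate → 20 + 6(δ+…+δ^5).
Cooperation is sustained iff (15−6)(δ+…+δ^5) ≥ 20−15.
δ+…+δ^5 = 2/3·(1−(2/3)^5)/(1−2/3) = 1.7366, and (20−15)/(15−6) = 0.5556.
1.7366 ≥ 0.5556, so cooperation is sustainable.

No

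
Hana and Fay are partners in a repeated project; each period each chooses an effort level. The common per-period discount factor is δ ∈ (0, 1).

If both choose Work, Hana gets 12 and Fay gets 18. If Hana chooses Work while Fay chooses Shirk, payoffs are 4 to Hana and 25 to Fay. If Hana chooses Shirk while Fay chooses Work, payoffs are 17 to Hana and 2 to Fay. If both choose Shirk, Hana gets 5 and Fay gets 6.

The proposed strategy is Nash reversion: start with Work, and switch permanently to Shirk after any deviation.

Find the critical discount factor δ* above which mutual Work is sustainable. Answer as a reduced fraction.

Hana: cooperation gives 12 each period; deviation gives 17 once then 5 forever.
  12/(1−δ) ≥ 17 + 5δ/(1−δ) ⇒ δ ≥ 5/12.
Fay: cooperation gives 18 each period; deviation gives 25 once then 6 forever.
  δ ≥ 7/19.
Both must hold, so the binding constraint is Hana's: δ ≥ 5/12.

5/12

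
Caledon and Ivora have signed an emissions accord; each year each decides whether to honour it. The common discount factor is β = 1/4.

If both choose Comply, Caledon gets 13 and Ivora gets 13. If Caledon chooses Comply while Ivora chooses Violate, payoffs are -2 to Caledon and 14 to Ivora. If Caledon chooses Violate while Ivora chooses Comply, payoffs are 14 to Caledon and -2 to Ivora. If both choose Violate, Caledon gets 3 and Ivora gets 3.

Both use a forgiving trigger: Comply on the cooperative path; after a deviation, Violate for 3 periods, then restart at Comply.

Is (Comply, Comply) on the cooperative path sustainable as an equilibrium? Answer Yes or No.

A one-shot deviation gives 14 now, then 3 for 3 periods, then back to 13.
Gain from deviating: (14−13) today; loss: (13−3) in each of the next 3 periods.
No-deviation condition: (13−3)(β+…+β^3) ≥ 14−13, i.e. β+…+β^3 ≥ 1/10.
At β = 1/4: β+…+β^3 = 0.3281 ≥ 0.1000.
So cooperation is sustainable.

Yes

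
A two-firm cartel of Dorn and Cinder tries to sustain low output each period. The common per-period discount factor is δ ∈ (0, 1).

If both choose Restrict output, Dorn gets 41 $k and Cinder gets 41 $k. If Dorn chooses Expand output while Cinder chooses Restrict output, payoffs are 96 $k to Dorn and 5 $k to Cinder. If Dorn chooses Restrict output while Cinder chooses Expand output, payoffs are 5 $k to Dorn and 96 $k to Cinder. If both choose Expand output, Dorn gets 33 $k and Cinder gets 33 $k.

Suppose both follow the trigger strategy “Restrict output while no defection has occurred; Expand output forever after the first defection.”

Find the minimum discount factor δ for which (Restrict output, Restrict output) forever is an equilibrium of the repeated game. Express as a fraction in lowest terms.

55/63

Cooperation forever yields 41 each period: 41/(1−δ).
Deviating yields 96 once, then 33 forever: 96 + 33δ/(1−δ).
No profitable deviation requires 41/(1−δ) ≥ 96 + 33δ/(1−δ).
Multiplying by (1−δ): 41 ≥ 96(1−δ) + 33δ = 96 − 63δ.
So 63δ ≥ 55, i.e. δ ≥ 55/63.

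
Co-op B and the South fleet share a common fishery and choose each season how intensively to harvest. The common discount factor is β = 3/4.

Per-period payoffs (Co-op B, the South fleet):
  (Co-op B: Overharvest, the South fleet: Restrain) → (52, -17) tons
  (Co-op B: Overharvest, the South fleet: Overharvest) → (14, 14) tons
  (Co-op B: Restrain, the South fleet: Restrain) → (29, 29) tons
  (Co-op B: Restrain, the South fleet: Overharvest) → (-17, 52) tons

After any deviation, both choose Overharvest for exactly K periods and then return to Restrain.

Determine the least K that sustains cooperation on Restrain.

IC: β(1−β^K)/(1−β) ≥ (52−29)/(29−14) = 23/15.
With β = 3/4: need 1 − β^K ≥ 23/15·(1−3/4)/(3/4), i.e. β^K ≤ 0.4889.
Since (3/4)^2 = 0.5625 and (3/4)^3 = 0.4219, the smallest such K is 3.

3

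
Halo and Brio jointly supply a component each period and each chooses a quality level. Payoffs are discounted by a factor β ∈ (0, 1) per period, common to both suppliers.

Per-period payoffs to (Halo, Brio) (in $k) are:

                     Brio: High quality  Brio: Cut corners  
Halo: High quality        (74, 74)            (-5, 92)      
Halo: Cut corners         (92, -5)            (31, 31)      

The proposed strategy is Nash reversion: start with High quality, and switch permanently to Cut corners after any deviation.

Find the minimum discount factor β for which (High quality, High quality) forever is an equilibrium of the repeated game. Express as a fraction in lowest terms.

One-period gain from deviating is 92 − 74 = 18. The loss is 74 − 31 = 43 in every subsequent period, with present value 43·β/(1−β).
Deviation is unprofitable when 43·β/(1−β) ≥ 18, i.e. β/(1−β) ≥ 18/43.
Equivalently β ≥ 18/(18+43) = 18/61.

18/61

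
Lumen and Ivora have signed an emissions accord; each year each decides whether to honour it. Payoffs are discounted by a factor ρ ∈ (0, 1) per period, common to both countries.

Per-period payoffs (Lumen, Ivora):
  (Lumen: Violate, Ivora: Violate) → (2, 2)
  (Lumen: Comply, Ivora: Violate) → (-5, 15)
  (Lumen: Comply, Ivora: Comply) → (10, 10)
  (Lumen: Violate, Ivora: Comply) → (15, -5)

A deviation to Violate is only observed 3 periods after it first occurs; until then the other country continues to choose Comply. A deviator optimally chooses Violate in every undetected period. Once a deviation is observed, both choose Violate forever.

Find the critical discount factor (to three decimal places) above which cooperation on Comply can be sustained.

The best deviation is to choose Violate for all 3 undetected periods, earning 15 each, then 2 forever once detected.
Deviation value: 15(1−ρ^3)/(1−ρ) + 2ρ^3/(1−ρ); cooperation value: 10/(1−ρ).
IC: 10 ≥ 15(1−ρ^3) + 2ρ^3 = 15 − 13ρ^3.
So ρ^3 ≥ 5/13, giving ρ ≥ (5/13)^(1/3) ≈ 0.727.

0.727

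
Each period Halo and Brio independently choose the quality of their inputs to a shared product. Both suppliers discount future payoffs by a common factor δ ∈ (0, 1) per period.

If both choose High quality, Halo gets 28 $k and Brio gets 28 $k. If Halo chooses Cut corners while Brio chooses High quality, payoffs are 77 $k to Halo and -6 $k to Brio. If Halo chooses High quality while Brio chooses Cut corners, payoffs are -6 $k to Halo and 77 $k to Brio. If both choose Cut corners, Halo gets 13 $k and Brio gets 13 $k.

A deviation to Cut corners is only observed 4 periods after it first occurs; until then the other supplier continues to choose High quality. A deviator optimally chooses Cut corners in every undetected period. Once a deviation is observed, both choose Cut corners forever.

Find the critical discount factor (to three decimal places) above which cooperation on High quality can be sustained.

A deviator earns 77 for 4 periods, then 13 forever; cooperating earns 28 forever. Multiplying the IC by (1−δ):
28 ≥ 77(1−δ^4) + 13δ^4, so 64·δ^4 ≥ 49 and δ^4 ≥ 49/64.
δ ≥ (49/64)^(1/4) ≈ 0.935.

0.935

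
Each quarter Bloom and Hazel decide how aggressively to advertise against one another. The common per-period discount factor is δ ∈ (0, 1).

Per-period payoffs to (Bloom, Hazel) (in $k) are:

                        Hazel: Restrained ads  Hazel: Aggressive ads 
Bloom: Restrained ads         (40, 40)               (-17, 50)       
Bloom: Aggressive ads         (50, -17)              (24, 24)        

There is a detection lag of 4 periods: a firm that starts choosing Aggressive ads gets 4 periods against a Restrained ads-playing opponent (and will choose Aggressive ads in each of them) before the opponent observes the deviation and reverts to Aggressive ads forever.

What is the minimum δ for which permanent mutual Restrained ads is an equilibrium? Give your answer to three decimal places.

A deviator earns 50 for 4 periods, then 24 forever; cooperating earns 40 forever. Multiplying the IC by (1−δ):
40 ≥ 50(1−δ^4) + 24δ^4, so 26·δ^4 ≥ 10 and δ^4 ≥ 5/13.
δ ≥ (5/13)^(1/4) ≈ 0.788.

0.788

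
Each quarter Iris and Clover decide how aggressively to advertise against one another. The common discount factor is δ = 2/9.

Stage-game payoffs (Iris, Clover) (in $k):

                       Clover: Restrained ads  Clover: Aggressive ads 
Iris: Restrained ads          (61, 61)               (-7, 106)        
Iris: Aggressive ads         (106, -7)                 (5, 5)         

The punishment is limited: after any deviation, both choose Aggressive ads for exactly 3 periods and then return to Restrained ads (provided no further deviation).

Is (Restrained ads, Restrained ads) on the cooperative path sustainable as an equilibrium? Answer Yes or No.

No

IC: δ+…+δ^3 ≥ (106−61)/(61−5) = 45/56.
At δ = 2/9: partial sum = 0.2826 < 0.8036. Cooperation not sustainable.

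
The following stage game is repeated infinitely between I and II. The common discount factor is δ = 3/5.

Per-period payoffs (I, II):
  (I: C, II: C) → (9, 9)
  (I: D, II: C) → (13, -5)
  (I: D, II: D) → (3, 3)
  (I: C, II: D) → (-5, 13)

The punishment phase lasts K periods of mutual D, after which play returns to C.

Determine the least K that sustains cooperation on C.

No profitable deviation requires (9−3)(δ+…+δ^K) ≥ 13−9, i.e. δ+…+δ^K ≥ 2/3 ≈ 0.6667.
With δ = 3/5, the partial sums are K=1: 0.6000, K=2: 0.9600.
K = 2 is the first length at which the sum reaches 0.6667.

2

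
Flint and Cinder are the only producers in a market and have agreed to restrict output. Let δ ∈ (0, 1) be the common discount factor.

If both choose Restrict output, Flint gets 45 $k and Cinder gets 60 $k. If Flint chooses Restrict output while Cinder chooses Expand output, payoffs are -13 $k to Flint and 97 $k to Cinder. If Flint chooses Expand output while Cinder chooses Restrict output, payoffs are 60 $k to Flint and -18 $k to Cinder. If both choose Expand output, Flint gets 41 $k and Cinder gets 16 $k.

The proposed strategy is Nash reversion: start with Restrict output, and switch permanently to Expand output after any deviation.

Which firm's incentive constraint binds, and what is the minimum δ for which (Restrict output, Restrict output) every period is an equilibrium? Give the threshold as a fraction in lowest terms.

Flint; δ ≥ 15/19

For Flint: deviation gain 60−45 = 15, per-period punishment loss 45−41 = 4. IC gives δ ≥ 15/19.
For Cinder: gain 37, loss 44 per period, so δ ≥ 37/81.
The tighter constraint is Flint's, so cooperation needs δ ≥ 15/19.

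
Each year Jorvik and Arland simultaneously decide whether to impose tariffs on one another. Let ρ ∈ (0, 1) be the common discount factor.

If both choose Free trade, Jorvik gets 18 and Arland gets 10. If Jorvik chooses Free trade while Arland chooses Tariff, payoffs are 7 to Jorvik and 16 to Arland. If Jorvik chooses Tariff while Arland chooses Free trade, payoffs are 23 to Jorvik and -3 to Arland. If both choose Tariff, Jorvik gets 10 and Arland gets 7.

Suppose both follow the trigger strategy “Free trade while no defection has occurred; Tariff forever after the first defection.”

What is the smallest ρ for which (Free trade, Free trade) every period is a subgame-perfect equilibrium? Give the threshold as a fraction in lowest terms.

2/3

Jorvik: cooperation gives 18 each period; deviation gives 23 once then 10 forever.
  18/(1−ρ) ≥ 23 + 10ρ/(1−ρ) ⇒ ρ ≥ 5/13.
Arland: cooperation gives 10 each period; deviation gives 16 once then 7 forever.
  ρ ≥ 6/9 = 2/3.
Both must hold, so the binding constraint is Arland's: ρ ≥ 2/3.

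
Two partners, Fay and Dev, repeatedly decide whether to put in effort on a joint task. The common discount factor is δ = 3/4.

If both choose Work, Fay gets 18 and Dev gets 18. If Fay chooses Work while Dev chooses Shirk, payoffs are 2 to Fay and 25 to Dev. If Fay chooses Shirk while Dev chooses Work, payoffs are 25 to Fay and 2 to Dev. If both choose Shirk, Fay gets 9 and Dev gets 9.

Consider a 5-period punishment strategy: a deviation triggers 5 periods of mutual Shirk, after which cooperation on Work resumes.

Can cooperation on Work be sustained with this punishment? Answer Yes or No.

A one-shot deviation gives 25 now, then 9 for 5 periods, then back to 18.
Gain from deviating: (25−18) today; loss: (18−9) in each of the next 5 periods.
No-deviation condition: (18−9)(δ+…+δ^5) ≥ 25−18, i.e. δ+…+δ^5 ≥ 7/9.
At δ = 3/4: δ+…+δ^5 = 2.2881 ≥ 0.7778.
So cooperation is sustainable.

Yes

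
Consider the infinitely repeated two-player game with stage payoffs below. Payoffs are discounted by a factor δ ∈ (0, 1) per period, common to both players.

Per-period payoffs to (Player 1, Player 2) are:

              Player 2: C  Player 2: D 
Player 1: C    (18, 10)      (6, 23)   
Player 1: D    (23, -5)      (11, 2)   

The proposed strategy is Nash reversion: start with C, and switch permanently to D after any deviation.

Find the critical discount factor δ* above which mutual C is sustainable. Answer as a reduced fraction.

13/21

Player 1: cooperation gives 18 each period; deviation gives 23 once then 11 forever.
  18/(1−δ) ≥ 23 + 11δ/(1−δ) ⇒ δ ≥ 5/12.
Player 2: cooperation gives 10 each period; deviation gives 23 once then 2 forever.
  δ ≥ 13/21.
Both must hold, so the binding constraint is Player 2's: δ ≥ 13/21.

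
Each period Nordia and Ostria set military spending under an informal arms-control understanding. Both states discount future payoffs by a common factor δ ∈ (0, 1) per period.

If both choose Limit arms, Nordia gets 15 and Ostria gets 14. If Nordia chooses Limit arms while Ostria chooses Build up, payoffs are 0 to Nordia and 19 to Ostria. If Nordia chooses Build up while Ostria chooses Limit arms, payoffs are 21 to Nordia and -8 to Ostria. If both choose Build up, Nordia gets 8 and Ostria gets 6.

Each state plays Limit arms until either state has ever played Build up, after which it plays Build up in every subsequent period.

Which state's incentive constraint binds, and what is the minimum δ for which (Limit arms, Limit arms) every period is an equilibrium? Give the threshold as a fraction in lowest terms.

Nordia's threshold: (21−15)/(21−8) = 6/13.
Ostria's threshold: (19−14)/(19−6) = 5/13.
6/13 > 5/13, so Nordia binds and δ* = 6/13.

Nordia; δ ≥ 6/13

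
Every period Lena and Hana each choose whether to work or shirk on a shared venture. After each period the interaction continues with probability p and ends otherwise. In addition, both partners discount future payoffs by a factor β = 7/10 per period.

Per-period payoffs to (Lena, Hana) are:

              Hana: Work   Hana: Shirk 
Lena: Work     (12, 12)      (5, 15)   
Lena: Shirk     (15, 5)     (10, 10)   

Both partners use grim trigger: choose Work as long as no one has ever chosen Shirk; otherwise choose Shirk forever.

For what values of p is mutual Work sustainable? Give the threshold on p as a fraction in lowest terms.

6/7

Expected continuation weight on next period's payoff is β·p = 7/10·p, which plays the role of the discount factor.
Cooperation requires 7/10·p ≥ (15−12)/(15−10) = 3/5, hence p ≥ 6/7.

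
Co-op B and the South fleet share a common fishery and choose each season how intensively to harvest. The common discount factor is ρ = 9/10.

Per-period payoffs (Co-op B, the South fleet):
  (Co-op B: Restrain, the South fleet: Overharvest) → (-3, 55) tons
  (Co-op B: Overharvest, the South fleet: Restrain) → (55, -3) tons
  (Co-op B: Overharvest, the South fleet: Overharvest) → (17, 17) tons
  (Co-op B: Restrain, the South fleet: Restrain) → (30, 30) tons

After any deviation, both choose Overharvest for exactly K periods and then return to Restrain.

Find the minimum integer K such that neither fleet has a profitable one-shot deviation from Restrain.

3

IC: ρ(1−ρ^K)/(1−ρ) ≥ (55−30)/(30−17) = 25/13.
With ρ = 9/10: need 1 − ρ^K ≥ 25/13·(1−9/10)/(9/10), i.e. ρ^K ≤ 0.7863.
Since (9/10)^2 = 0.8100 and (9/10)^3 = 0.7290, the smallest such K is 3.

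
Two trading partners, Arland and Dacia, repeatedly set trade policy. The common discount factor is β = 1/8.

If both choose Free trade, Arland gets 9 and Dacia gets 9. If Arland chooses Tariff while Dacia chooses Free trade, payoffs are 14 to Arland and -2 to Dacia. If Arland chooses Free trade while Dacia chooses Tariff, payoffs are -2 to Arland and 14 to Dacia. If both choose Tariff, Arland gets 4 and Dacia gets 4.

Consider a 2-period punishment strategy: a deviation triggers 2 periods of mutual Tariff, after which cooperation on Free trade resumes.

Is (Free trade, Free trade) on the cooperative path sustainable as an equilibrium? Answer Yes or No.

No

IC: β+…+β^2 ≥ (14−9)/(9−4) = 1.
At β = 1/8: partial sum = 0.1406 < 1.0000. Cooperation not sustainable.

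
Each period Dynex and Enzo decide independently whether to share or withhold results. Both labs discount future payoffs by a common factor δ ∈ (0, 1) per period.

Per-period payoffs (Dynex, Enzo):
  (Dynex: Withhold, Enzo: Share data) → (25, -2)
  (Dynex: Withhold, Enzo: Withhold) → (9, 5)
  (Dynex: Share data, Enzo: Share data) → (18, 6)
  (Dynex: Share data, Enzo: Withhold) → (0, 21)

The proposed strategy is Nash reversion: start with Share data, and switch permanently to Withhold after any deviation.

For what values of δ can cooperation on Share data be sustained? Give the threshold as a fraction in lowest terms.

Dynex's threshold: (25−18)/(25−9) = 7/16.
Enzo's threshold: (21−6)/(21−5) = 15/16.
7/16 < 15/16, so Enzo binds and δ* = 15/16.

15/16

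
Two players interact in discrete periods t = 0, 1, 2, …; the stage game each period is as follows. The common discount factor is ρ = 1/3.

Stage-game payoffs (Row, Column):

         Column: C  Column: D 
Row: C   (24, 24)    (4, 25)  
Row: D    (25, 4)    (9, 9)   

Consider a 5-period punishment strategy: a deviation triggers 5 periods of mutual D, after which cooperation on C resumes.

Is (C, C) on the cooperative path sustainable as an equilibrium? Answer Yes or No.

A one-shot deviation gives 25 now, then 9 for 5 periods, then back to 24.
Gain from deviating: (25−24) today; loss: (24−9) in each of the next 5 periods.
No-deviation condition: (24−9)(ρ+…+ρ^5) ≥ 25−24, i.e. ρ+…+ρ^5 ≥ 1/15.
At ρ = 1/3: ρ+…+ρ^5 = 0.4979 ≥ 0.0667.
So cooperation is sustainable.

Yes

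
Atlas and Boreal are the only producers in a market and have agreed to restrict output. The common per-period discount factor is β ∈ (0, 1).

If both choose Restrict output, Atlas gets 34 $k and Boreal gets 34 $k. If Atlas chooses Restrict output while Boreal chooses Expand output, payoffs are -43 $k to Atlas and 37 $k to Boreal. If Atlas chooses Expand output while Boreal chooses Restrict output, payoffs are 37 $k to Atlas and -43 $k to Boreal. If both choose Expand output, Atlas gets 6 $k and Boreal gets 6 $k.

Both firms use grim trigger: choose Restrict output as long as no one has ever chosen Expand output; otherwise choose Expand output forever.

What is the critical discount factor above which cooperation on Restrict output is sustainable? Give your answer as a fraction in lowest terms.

34/(1−β) ≥ 37 + 6β/(1−β)
34 ≥ 37 − 31β
β ≥ 3/31.

3/31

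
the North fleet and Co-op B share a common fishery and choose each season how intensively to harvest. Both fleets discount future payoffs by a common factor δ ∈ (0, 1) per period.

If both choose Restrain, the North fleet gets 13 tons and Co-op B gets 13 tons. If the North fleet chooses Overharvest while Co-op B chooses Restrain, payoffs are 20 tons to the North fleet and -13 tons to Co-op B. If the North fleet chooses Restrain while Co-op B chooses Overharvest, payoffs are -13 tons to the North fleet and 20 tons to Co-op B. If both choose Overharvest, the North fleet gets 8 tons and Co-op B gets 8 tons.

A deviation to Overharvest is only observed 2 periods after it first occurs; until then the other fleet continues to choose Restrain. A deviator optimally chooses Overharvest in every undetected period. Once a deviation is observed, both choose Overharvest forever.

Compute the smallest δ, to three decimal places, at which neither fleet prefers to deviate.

0.764

Deviating for the 2 undetected periods gains 20−13 = 7 per period over cooperation, then loses 13−8 = 5 per period forever once punishment starts.
Gain: 7(1 + δ + … + δ^1); loss: 5·δ^2/(1−δ).
No profitable deviation ⇔ 7(1−δ^2) ≤ 5·δ^2, i.e. δ^2 ≥ 7/(7+5) = 7/12.
Hence δ ≥ (7/12)^(1/2) ≈ 0.764.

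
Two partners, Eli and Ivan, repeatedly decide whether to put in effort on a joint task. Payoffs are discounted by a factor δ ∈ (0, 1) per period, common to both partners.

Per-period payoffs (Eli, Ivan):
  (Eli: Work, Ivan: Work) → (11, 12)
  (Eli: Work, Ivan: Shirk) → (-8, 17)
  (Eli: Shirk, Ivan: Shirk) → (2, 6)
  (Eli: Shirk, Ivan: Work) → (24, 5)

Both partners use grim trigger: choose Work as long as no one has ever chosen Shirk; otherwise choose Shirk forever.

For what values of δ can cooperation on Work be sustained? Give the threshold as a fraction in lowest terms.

Eli's threshold: (24−11)/(24−2) = 13/22.
Ivan's threshold: (17−12)/(17−6) = 5/11.
13/22 > 5/11, so Eli binds and δ* = 13/22.

13/22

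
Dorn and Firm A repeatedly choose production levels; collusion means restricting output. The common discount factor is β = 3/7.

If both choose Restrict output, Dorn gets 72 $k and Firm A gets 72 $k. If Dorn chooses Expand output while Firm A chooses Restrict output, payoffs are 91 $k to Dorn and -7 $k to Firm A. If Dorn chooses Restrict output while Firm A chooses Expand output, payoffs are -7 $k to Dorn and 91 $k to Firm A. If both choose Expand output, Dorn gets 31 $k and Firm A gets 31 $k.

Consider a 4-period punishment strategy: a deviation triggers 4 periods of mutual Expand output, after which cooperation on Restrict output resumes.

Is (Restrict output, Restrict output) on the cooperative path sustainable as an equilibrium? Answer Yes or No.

Yes

A one-shot deviation gives 91 now, then 31 for 4 periods, then back to 72.
Gain from deviating: (91−72) today; loss: (72−31) in each of the next 4 periods.
No-deviation condition: (72−31)(β+…+β^4) ≥ 91−72, i.e. β+…+β^4 ≥ 19/41.
At β = 3/7: β+…+β^4 = 0.7247 ≥ 0.4634.
So cooperation is sustainable.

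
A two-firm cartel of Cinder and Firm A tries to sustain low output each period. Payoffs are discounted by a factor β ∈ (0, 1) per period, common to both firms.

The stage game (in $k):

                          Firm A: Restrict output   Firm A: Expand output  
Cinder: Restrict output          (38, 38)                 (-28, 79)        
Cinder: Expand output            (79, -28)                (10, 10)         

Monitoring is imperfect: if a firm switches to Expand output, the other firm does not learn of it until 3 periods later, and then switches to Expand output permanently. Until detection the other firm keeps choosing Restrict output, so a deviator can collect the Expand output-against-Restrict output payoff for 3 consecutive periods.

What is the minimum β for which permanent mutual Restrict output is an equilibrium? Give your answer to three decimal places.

Deviating for the 3 undetected periods gains 79−38 = 41 per period over cooperation, then loses 38−10 = 28 per period forever once punishment starts.
Gain: 41(1 + β + … + β^2); loss: 28·β^3/(1−β).
No profitable deviation ⇔ 41(1−β^3) ≤ 28·β^3, i.e. β^3 ≥ 41/(41+28) = 41/69.
Hence β ≥ (41/69)^(1/3) ≈ 0.841.

0.841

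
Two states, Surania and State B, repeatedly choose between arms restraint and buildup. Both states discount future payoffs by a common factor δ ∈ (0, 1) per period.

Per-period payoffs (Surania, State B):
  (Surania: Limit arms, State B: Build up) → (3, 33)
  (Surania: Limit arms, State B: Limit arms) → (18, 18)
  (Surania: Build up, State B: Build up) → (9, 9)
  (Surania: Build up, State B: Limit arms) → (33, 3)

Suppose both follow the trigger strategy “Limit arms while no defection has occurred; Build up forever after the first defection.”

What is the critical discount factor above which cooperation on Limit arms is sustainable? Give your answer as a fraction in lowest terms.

5/8

One-period gain from deviating is 33 − 18 = 15. The loss is 18 − 9 = 9 in every subsequent period, with present value 9·δ/(1−δ).
Deviation is unprofitable when 9·δ/(1−δ) ≥ 15, i.e. δ/(1−δ) ≥ 5/3.
Equivalently δ ≥ 15/(15+9) = 5/8.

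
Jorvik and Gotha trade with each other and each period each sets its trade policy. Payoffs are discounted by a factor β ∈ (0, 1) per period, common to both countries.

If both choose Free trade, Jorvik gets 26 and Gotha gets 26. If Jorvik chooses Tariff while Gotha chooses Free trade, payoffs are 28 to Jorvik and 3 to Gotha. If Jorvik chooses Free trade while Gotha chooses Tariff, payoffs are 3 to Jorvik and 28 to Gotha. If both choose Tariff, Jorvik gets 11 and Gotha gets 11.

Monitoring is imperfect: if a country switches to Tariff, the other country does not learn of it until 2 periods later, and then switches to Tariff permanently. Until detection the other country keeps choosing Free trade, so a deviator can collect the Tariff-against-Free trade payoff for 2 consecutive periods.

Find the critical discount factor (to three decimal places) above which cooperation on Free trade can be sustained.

The best deviation is to choose Tariff for all 2 undetected periods, earning 28 each, then 11 forever once detected.
Deviation value: 28(1−β^2)/(1−β) + 11β^2/(1−β); cooperation value: 26/(1−β).
IC: 26 ≥ 28(1−β^2) + 11β^2 = 28 − 17β^2.
So β^2 ≥ 2/17, giving β ≥ (2/17)^(1/2) ≈ 0.343.

0.343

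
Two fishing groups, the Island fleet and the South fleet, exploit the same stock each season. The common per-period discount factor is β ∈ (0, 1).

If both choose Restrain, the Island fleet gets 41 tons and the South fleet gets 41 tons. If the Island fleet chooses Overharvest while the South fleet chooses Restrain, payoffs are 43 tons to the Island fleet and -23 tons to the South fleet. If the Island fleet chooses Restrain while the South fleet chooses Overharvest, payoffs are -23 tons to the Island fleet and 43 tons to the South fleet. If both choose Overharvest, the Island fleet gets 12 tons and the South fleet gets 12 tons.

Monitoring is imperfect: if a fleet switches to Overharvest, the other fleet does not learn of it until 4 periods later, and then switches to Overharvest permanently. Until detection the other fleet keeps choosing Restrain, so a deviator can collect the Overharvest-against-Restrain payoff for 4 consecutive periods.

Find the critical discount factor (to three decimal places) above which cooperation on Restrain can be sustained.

0.504

A deviator earns 43 for 4 periods, then 12 forever; cooperating earns 41 forever. Multiplying the IC by (1−β):
41 ≥ 43(1−β^4) + 12β^4, so 31·β^4 ≥ 2 and β^4 ≥ 2/31.
β ≥ (2/31)^(1/4) ≈ 0.504.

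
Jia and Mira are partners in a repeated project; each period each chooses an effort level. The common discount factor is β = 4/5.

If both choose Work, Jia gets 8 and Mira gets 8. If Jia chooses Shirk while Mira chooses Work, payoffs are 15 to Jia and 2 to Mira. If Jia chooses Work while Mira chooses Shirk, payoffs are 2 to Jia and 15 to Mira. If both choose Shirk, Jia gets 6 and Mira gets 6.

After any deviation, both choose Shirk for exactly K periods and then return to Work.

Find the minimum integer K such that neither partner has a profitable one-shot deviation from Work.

Need Σ_{k=1}^{K} β^k ≥ (15−8)/(8−6) = 3.5000 at β = 4/5.
At K = 9 the sum is 3.4631 < 3.5000; at K = 10 it is 3.5705 ≥ 3.5000.
So the minimum punishment length is K = 10.

10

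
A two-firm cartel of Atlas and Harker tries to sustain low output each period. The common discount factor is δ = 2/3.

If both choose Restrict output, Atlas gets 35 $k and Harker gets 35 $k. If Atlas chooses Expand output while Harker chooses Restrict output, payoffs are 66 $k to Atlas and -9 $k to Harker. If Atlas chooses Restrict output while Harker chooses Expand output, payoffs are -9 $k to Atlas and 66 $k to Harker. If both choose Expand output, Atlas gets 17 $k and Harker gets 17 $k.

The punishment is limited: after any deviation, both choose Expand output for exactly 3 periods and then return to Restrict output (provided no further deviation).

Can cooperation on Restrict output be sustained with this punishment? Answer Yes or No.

Comparing payoff streams over the 4 periods until play realigns: cooperate → 35(1+δ+…+δ^3); deviate → 66 + 17(δ+…+δ^3).
Cooperation is sustained iff (35−17)(δ+…+δ^3) ≥ 66−35.
δ+…+δ^3 = 2/3·(1−(2/3)^3)/(1−2/3) = 1.4074, and (66−35)/(35−17) = 1.7222.
1.4074 < 1.7222, so cooperation is not sustainable.

No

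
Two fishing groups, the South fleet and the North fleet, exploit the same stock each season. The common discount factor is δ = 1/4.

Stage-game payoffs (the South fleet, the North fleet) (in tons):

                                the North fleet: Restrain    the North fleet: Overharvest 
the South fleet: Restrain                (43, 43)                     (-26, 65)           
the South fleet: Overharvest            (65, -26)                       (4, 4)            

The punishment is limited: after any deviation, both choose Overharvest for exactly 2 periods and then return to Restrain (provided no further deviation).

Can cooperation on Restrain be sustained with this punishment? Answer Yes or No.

No

IC: δ+…+δ^2 ≥ (65−43)/(43−4) = 22/39.
At δ = 1/4: partial sum = 0.3125 < 0.5641. Cooperation not sustainable.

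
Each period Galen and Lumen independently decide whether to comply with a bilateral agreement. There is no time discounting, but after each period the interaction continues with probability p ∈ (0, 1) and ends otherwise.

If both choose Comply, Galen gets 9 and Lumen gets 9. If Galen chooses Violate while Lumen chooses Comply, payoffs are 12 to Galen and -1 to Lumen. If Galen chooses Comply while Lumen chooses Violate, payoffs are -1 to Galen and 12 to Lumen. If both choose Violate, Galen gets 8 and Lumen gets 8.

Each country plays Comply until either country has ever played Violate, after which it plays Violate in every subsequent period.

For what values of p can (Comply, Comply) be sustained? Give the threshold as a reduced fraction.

With no time discounting, the continuation probability p plays the role of the discount factor.
Grim-trigger IC: 9/(1−p) ≥ 12 + 8p/(1−p) ⇒ p ≥ (12−9)/(12−8) = 3/4.

3/4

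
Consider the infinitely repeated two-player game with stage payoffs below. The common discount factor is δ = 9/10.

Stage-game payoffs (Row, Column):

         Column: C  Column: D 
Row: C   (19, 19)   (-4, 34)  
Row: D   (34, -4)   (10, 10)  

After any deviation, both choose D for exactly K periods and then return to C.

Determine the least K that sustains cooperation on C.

2

No profitable deviation requires (19−10)(δ+…+δ^K) ≥ 34−19, i.e. δ+…+δ^K ≥ 5/3 ≈ 1.6667.
With δ = 9/10, the partial sums are K=1: 0.9000, K=2: 1.7100.
K = 2 is the first length at which the sum reaches 1.6667.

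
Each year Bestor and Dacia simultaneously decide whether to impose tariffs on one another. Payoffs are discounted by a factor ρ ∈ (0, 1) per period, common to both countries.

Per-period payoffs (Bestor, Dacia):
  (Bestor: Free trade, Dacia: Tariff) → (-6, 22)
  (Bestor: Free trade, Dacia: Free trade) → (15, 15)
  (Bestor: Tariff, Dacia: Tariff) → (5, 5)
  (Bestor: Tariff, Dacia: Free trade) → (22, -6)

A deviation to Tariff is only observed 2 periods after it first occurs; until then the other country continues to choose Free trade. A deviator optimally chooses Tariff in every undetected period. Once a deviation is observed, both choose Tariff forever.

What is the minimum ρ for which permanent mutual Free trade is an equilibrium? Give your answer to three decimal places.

0.642

Deviating for the 2 undetected periods gains 22−15 = 7 per period over cooperation, then loses 15−5 = 10 per period forever once punishment starts.
Gain: 7(1 + ρ + … + ρ^1); loss: 10·ρ^2/(1−ρ).
No profitable deviation ⇔ 7(1−ρ^2) ≤ 10·ρ^2, i.e. ρ^2 ≥ 7/(7+10) = 7/17.
Hence ρ ≥ (7/17)^(1/2) ≈ 0.642.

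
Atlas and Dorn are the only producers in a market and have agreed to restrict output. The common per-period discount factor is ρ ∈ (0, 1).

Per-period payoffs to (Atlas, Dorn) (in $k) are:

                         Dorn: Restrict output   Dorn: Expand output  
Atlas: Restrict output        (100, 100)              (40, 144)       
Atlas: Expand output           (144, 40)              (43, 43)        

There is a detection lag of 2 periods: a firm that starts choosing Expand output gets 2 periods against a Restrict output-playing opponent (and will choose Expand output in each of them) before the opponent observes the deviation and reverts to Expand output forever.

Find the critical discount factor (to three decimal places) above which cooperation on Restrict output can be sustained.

0.660

The best deviation is to choose Expand output for all 2 undetected periods, earning 144 each, then 43 forever once detected.
Deviation value: 144(1−ρ^2)/(1−ρ) + 43ρ^2/(1−ρ); cooperation value: 100/(1−ρ).
IC: 100 ≥ 144(1−ρ^2) + 43ρ^2 = 144 − 101ρ^2.
So ρ^2 ≥ 44/101, giving ρ ≥ (44/101)^(1/2) ≈ 0.660.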